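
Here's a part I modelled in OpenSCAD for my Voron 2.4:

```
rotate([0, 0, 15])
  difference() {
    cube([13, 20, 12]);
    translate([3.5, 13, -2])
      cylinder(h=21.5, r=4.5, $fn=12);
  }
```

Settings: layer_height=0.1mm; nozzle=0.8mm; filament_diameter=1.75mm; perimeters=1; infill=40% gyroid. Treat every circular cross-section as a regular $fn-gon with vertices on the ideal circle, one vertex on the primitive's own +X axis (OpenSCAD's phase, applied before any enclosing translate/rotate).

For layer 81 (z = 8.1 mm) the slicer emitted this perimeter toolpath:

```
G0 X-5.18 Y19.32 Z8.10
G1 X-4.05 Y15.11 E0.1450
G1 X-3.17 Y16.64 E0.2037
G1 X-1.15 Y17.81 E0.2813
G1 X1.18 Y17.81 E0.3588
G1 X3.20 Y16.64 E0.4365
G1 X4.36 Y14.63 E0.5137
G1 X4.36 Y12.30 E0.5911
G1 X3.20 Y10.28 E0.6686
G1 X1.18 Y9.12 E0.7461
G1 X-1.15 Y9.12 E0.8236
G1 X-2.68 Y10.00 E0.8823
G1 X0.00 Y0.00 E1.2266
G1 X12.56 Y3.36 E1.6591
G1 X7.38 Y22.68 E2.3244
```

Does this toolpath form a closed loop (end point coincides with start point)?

no

Start point (G0): (-5.18, 19.32). End point (last G1): the path does not return to the start — open.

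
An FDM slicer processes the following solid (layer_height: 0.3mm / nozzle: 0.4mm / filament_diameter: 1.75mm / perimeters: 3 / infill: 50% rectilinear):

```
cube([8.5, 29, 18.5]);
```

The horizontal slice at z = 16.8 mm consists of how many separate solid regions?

At z = 16.8 mm: the 8.5×29 cube contributes its full rectangle. The result has 1 disconnected region.

1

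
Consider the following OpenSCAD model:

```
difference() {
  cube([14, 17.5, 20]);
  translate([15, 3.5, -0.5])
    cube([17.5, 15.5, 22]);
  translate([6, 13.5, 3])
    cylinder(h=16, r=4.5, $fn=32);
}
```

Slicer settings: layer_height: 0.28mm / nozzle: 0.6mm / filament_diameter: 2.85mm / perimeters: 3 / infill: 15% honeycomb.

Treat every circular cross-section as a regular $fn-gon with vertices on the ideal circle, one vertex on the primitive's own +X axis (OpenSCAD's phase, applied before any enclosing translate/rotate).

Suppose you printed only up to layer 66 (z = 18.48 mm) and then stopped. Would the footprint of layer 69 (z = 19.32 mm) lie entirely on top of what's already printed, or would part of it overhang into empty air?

part overhangs

Compare the two slices. At z = 18.48: the 14×17.5 cube contributes its full rectangle (area 245.00 mm²); the 17.5×15.5 cube at (15, 3.5) contributes its full rectangle (area 271.25 mm²); the cylinder at (6, 13.5): section is a regular 32-gon, circumradius r=4.5 (area = (32/2)·4.500²·sin(360°/32) = 63.21 mm²); Taking the first minus the rest: starting from the 14×17.5 cube (245.00 mm²), the 17.5×15.5 cube at (15, 3.5) misses the remaining region (no effect); the r=4.5 cylinder at (6, 13.5) partially overlaps it — only the 61.88 mm² overlap (of its 63.21 mm²) is removed, clipping the outline — area = 183.12 mm². At z = 19.32: the cube (footprint 14×17.5) is included at this height (area 245.00 mm²); the cube at (15, 3.5) is present — its section is the full 17.5×15.5 rectangle (area 271.25 mm²); the cylinder at (6, 13.5) is not intersected at this z (z outside [3, 19]); Taking the first minus the rest: starting from the 14×17.5 cube (245.00 mm²), the 17.5×15.5 cube at (15, 3.5) misses the remaining region (no effect) — area = 245.00 mm². Checking containment: at z = 19.32 the cross-section extends beyond the z = 18.48 cross-section by about 61.88 mm².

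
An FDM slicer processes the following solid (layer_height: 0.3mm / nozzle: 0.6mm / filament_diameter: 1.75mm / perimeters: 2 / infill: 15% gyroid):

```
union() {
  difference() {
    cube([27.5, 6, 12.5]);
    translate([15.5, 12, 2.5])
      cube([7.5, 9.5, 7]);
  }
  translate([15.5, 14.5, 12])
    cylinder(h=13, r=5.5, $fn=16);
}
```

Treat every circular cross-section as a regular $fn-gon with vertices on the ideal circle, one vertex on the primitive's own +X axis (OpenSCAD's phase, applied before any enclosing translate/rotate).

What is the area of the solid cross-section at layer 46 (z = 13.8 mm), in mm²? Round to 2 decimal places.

92.61 mm²

At z = 13.8 mm: the cube does not reach this height (z outside [0, 12.5]); the cube at (15.5, 12) does not reach this height (z outside [2.5, 9.5]); Taking the first minus the rest: the first operand is absent here, so nothing remains; the r=5.5 cylinder at (15.5, 14.5) contributes a regular 16-gon of circumradius 5.5 (area = (16/2)·5.500²·sin(360°/16) = 92.61 mm²); Merging all regions: only the r=5.5 cylinder at (15.5, 14.5) is present, so the union is just that shape — area = 92.61 mm². Overall, the cross-section is a single solid region. Net area = 92.61 mm².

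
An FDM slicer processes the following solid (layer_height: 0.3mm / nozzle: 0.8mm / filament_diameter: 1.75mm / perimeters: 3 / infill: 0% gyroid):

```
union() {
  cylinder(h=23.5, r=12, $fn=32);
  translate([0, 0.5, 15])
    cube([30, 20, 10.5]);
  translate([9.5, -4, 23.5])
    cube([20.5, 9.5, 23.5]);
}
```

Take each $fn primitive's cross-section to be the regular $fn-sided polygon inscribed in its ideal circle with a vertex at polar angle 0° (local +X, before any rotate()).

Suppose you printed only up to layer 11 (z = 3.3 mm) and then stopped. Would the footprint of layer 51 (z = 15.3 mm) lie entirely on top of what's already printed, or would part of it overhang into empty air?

part overhangs

Compare the two slices. At z = 3.3: the r=12 cylinder gives a regular 32-gon of circumradius 12 (constant along its height) (area = (32/2)·12.000²·sin(360°/32) = 449.49 mm²); the cube at (0, 0.5) is absent (z outside [15, 25.5]); the cube at (9.5, -4) is not intersected at this z (z outside [23.5, 47]); Merging all regions: only the r=12 cylinder is present, so the union is just that shape — area = 449.49 mm². At z = 15.3: the r=12 cylinder contributes a regular 32-gon of circumradius 12 (area = (32/2)·12.000²·sin(360°/32) = 449.49 mm²); the cube at (0, 0.5) is present — its section is the full 30×20 rectangle (area 600.00 mm²); the cube at (9.5, -4) does not reach this height (z outside [23.5, 47]); Taking the union: the regions partially overlap — summed areas 1049.49 mm² minus the doubly-counted overlap 106.38 mm² gives 943.10 mm² — area = 943.10 mm². Checking containment: at z = 15.3 the cross-section extends beyond the z = 3.3 cross-section by about 493.62 mm².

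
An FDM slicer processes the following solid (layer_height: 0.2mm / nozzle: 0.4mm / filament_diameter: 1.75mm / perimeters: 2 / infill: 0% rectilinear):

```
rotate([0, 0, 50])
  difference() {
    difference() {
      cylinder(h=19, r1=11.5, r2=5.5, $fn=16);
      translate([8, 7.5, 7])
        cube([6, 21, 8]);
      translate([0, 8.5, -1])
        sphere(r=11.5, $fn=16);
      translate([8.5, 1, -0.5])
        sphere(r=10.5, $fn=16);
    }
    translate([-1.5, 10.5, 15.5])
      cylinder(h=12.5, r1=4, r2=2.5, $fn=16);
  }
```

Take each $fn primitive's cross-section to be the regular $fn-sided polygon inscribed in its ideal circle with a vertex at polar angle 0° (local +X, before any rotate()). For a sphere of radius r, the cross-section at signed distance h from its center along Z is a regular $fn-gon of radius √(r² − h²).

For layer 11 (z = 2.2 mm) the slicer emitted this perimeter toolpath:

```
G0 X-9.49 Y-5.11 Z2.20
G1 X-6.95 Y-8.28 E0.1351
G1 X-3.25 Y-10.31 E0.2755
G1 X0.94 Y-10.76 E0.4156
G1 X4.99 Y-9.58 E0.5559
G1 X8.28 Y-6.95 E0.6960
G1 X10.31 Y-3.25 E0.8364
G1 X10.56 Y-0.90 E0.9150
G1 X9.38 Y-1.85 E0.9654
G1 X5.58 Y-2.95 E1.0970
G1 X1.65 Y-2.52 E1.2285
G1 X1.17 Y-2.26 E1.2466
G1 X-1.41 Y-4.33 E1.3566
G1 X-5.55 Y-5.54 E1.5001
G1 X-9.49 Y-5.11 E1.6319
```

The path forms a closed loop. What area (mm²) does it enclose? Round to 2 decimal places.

Apply the shoelace formula to the sequence of (X, Y) vertices; enclosed area = 102.24 mm².

102.24 mm²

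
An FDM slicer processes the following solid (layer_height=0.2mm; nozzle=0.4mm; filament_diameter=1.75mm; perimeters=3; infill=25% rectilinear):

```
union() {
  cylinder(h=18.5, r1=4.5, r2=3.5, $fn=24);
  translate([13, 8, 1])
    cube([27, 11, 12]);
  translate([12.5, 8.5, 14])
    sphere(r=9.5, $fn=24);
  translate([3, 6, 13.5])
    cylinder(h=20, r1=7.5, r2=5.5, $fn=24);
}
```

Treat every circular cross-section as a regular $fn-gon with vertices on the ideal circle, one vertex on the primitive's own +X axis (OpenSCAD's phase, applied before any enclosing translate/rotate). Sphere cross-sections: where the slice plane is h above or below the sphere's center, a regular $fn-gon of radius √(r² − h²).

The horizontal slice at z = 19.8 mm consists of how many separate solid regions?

At z = 19.8 mm: the cone does not reach this height (z outside [0, 18.5]); the cube at (13, 8) is not intersected at this z (z outside [1, 13]); the r=9.5 sphere at (12.5, 8.5) slices to a regular 24-gon of circumradius 7.524 (√(r²−h²) with h=5.8 from center); the cone at (3, 6) contributes a regular 24-gon of circumradius 6.870 (interpolated between r1=7.5 and r2=5.5 at t=0.315); Merging all regions: the regions partially overlap (shared area 32.22 mm²), so overlapping operands fuse into one piece — 1 connected region. The result has 1 disconnected region.

1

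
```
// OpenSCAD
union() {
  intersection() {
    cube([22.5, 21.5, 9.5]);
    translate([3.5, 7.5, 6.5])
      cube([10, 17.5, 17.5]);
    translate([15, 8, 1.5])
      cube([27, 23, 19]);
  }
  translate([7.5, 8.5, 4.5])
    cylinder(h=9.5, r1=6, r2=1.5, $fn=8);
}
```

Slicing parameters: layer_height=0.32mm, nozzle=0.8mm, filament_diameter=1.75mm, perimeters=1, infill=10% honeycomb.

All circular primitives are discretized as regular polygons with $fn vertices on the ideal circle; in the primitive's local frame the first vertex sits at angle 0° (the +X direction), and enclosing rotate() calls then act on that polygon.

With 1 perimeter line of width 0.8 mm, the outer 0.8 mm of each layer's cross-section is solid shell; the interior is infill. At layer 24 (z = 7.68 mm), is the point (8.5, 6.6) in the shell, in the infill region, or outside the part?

At z = 7.68 mm: the cube (footprint 22.5×21.5) is included at this height; the cube at (3.5, 7.5) is present — its section is the full 10×17.5 rectangle; the cube at (15, 8) (footprint 27×23) is included at this height; Keeping only the common overlap: the 10×17.5 cube at (3.5, 7.5) partially overlaps the 22.5×21.5 cube; clipping to the common part keeps 140.00 mm²; the 27×23 cube at (15, 8) does not overlap the running intersection (empty) — nothing remains; the cone at (7.5, 8.5) (r1=6→r2=1.5) has section circumradius 4.494 here — a regular 8-gon; Merging all regions: only the cone at (7.5, 8.5) is present, so the union is just that shape — 1 connected region. Overall, the cross-section is a single solid region. The nearest boundary edge runs (7.50, 4.01)→(10.68, 5.32); distance from the point to it = 2.01 mm. The point is inside the cross-section and 2.01 mm from the nearest boundary — more than the 0.8 mm shell width (1 × 0.8), so it's in the infill interior.

infill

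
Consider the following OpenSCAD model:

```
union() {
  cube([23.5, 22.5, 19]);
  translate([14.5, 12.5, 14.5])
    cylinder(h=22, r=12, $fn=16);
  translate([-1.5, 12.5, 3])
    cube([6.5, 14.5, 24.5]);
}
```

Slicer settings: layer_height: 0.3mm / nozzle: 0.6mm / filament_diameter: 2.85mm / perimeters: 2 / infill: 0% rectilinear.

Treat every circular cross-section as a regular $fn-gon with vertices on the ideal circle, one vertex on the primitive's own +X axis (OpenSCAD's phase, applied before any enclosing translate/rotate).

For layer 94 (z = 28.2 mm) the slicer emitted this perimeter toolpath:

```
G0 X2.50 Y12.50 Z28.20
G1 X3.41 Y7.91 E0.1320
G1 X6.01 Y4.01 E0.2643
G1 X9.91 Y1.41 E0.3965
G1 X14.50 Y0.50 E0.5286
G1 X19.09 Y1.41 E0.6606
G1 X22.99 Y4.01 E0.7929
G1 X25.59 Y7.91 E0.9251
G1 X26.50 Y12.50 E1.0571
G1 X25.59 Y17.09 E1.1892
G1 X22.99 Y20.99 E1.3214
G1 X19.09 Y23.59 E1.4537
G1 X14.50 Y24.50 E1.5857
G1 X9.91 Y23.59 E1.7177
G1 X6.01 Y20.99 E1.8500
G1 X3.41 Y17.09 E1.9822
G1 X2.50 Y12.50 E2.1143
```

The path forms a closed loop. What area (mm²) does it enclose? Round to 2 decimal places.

441.06 mm²

Apply the shoelace formula to the sequence of (X, Y) vertices; enclosed area = 441.06 mm².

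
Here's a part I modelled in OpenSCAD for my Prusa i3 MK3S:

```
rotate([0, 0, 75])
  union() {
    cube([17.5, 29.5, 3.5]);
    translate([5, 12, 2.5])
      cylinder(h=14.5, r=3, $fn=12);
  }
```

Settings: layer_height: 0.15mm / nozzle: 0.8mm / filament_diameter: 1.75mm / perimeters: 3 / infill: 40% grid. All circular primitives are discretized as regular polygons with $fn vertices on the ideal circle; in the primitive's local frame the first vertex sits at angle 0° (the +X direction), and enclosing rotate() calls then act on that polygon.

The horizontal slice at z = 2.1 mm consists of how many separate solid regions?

1

At z = 2.1 mm: the cube is present — its section is the full 17.5×29.5 rectangle; the cylinder at (5, 12) does not reach this height (z outside [2.5, 17]); Merging all regions: only the 17.5×29.5 cube is present, so the union is just that shape — 1 connected region; (rotated 75° about Z; rotation is an isometry so areas/perimeters/island counts are preserved). The result has 1 disconnected region.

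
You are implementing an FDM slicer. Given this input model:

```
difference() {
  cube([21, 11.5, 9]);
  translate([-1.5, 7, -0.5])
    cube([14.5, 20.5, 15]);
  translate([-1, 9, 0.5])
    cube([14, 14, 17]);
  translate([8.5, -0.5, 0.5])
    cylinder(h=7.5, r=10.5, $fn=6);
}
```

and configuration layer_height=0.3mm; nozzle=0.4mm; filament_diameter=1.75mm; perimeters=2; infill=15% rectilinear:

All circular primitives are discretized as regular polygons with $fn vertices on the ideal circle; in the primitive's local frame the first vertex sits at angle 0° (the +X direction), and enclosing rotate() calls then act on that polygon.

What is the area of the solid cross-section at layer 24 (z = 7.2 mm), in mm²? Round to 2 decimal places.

68.94 mm²

At z = 7.2 mm: the cube (footprint 21×11.5) is included at this height (area 241.50 mm²); the cube at (-1.5, 7) is present — its section is the full 14.5×20.5 rectangle (area 297.25 mm²); the cube at (-1, 9) (footprint 14×14) is included at this height (area 196.00 mm²); the cylinder at (8.5, -0.5): section is a regular 6-gon, circumradius r=10.5 (area = (6/2)·10.500²·sin(360°/6) = 286.44 mm²); Taking the first minus the rest: starting from the 21×11.5 cube (241.50 mm²), the 14.5×20.5 cube at (-1.5, 7) partially overlaps it — only the 58.50 mm² overlap (of its 297.25 mm²) is removed, clipping the outline; the 14×14 cube at (-1, 9) misses the remaining region (no effect); the r=10.5 cylinder at (8.5, -0.5) partially overlaps it — only the 114.06 mm² overlap (of its 286.44 mm²) is removed, clipping the outline — area = 68.94 mm². Overall, the cross-section has 2 separate islands. Net area = 68.94 mm².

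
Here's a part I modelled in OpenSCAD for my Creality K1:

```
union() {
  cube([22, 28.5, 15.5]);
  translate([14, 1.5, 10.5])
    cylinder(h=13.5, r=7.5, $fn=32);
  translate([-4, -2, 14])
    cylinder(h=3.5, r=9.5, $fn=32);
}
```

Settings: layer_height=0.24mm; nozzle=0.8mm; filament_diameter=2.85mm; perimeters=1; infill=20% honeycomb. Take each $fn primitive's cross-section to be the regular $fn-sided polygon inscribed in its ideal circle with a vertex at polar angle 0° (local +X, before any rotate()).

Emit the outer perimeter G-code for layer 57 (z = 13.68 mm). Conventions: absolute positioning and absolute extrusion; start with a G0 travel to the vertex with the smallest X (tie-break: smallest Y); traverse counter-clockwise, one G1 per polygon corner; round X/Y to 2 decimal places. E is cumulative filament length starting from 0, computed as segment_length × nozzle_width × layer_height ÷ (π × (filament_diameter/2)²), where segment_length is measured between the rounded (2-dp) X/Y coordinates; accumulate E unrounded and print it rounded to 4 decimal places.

G0 X0.00 Y0.00 Z13.68
G1 X6.66 Y0.00 E0.2004
G1 X7.07 Y-1.37 E0.2435
G1 X7.76 Y-2.67 E0.2878
G1 X8.70 Y-3.80 E0.3320
G1 X9.83 Y-4.74 E0.3763
G1 X11.13 Y-5.43 E0.4206
G1 X12.54 Y-5.86 E0.4649
G1 X14.00 Y-6.00 E0.5091
G1 X15.46 Y-5.86 E0.5532
G1 X16.87 Y-5.43 E0.5976
G1 X18.17 Y-4.74 E0.6419
G1 X19.30 Y-3.80 E0.6861
G1 X20.24 Y-2.67 E0.7303
G1 X20.93 Y-1.37 E0.7746
G1 X21.34 Y0.00 E0.8177
G1 X22.00 Y0.00 E0.8375
G1 X22.00 Y28.50 E1.6953
G1 X0.00 Y28.50 E2.3574
G1 X0.00 Y0.00 E3.2152

At z = 13.68 mm: the cube (footprint 22×28.5) is included at this height; the cylinder at (14, 1.5): section is a regular 32-gon, circumradius r=7.5; the cylinder at (-4, -2) is not intersected at this z (z outside [14, 17.5]); Merging all regions: the regions partially overlap (shared area 110.07 mm²), so overlapping operands fuse into one piece — 1 connected region. The outline is a single polygon with 19 vertices. Extrusion per mm of travel: 0.8 × 0.24 / (π × 1.425²) = 0.030097. Accumulating E over each segment gives final E = 3.2152.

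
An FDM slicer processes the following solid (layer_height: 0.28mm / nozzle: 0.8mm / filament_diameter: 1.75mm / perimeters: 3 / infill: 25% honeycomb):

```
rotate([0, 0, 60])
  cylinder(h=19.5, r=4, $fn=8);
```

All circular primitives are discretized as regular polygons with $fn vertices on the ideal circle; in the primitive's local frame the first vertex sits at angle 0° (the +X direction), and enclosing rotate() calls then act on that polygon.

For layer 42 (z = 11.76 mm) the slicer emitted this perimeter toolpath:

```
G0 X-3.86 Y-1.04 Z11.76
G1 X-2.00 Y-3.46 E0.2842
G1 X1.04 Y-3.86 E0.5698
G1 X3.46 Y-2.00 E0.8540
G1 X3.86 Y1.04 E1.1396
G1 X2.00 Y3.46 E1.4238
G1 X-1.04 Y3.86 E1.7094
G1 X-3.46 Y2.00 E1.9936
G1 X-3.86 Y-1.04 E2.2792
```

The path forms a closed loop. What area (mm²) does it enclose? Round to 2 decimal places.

Apply the shoelace formula to the sequence of (X, Y) vertices; enclosed area = 45.19 mm².

45.19 mm²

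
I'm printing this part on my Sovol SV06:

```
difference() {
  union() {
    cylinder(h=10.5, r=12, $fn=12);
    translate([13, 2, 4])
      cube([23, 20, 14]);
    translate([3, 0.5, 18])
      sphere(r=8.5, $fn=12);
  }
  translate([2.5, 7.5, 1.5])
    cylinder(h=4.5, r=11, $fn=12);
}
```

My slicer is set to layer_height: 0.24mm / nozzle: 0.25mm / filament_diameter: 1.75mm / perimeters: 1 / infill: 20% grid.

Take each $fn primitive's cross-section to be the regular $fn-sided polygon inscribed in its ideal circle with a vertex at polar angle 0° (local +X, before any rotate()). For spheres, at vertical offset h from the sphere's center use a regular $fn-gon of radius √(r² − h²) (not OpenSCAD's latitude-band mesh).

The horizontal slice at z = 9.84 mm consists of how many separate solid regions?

At z = 9.84 mm: the r=12 cylinder contributes a regular 12-gon of circumradius 12; the 23×20 cube at (13, 2) contributes its full rectangle; the r=8.5 sphere at (3, 0.5) slices to a regular 12-gon of circumradius 2.380 (√(r²−h²) with h=8.16 from center); Taking the union: the regions partially overlap (shared area 16.99 mm²), so overlapping operands fuse into one piece — 2 connected regions; the cylinder at (2.5, 7.5) does not reach this height (z outside [1.5, 6]); Taking the first minus the rest: none of the subtracted shapes is present at this height, so the result so far is unchanged — 2 connected regions. The result has 2 disconnected regions.

2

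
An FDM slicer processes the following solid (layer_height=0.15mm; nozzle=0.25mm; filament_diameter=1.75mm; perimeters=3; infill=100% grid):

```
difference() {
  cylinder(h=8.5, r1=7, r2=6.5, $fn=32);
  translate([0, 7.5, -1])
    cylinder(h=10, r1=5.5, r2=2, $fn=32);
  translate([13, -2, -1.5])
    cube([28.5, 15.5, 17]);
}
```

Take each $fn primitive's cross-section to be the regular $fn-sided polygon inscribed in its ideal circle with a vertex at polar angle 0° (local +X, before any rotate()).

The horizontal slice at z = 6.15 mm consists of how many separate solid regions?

1

At z = 6.15 mm: the cone: at t=0.724 of its height the radius interpolates to r₁+(r₂−r₁)t = 6.638, giving a regular 32-gon of that circumradius; the cone at (0, 7.5): at t=0.715 of its height the radius interpolates to r₁+(r₂−r₁)t = 2.997, giving a regular 32-gon of that circumradius; the cube at (13, -2) (footprint 28.5×15.5) is included at this height; Subtracting the remaining from the first: starting from the cone, the cone at (0, 7.5) partially overlaps it — only the 7.76 mm² overlap (of its 28.05 mm²) is removed, clipping the outline; the 28.5×15.5 cube at (13, -2) misses the remaining region (no effect) — 1 connected region. The result has 1 disconnected region.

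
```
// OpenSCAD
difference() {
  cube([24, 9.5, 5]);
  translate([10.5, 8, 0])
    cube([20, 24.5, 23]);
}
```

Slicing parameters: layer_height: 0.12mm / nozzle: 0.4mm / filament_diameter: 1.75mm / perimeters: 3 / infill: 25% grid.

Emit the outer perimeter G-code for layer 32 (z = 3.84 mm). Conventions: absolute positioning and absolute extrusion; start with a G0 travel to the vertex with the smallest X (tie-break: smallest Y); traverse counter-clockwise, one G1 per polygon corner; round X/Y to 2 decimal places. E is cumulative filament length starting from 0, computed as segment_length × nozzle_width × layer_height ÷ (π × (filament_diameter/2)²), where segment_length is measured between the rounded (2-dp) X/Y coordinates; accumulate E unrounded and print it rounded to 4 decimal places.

G0 X0.00 Y0.00 Z3.84
G1 X24.00 Y0.00 E0.4789
G1 X24.00 Y8.00 E0.6386
G1 X10.50 Y8.00 E0.9080
G1 X10.50 Y9.50 E0.9379
G1 X0.00 Y9.50 E1.1475
G1 X0.00 Y0.00 E1.3371

At z = 3.84 mm: the 24×9.5 cube contributes its full rectangle; the cube at (10.5, 8) (footprint 20×24.5) is included at this height; Taking the first minus the rest: starting from the 24×9.5 cube, the 20×24.5 cube at (10.5, 8) partially overlaps it — only the 20.25 mm² overlap (of its 490.00 mm²) is removed, clipping the outline — 1 connected region. The outline is a single polygon with 6 vertices. Extrusion per mm of travel: 0.4 × 0.12 / (π × 0.875²) = 0.019956. Accumulating E over each segment gives final E = 1.3371.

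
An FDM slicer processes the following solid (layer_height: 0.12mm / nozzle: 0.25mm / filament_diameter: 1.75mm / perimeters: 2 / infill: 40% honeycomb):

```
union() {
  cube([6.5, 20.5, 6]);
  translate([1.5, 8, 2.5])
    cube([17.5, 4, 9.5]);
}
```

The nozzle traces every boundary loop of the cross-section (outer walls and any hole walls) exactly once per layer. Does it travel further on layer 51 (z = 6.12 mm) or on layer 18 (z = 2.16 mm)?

layer 18 (z = 2.16 mm)

Layer 51 (z = 6.12): the cube is absent (z outside [0, 6]); the 17.5×4 cube at (1.5, 8) contributes its full rectangle (perimeter 43.00 mm); Combining (union): only the 17.5×4 cube at (1.5, 8) is present, so the union is just that shape — boundary = 43.00 mm. So its perimeter = 43.00 mm. Layer 18 (z = 2.16): the 6.5×20.5 cube contributes its full rectangle (perimeter 54.00 mm); the cube at (1.5, 8) is absent (z outside [2.5, 12]); Taking the union: only the 6.5×20.5 cube is present, so the union is just that shape — boundary = 54.00 mm. So its perimeter = 54.00 mm. Layer 18 is larger (54.00 vs 43.00 mm).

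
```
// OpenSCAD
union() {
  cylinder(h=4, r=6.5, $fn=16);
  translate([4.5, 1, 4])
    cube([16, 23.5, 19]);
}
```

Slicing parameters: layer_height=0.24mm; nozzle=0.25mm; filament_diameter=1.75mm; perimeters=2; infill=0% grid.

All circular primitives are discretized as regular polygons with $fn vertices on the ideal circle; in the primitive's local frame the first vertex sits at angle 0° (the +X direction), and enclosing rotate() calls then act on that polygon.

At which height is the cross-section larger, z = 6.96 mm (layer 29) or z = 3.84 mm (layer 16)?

layer 29 (z = 6.96 mm)

Layer 29 (z = 6.96): the cylinder is not intersected at this z (z outside [0, 4]); the 16×23.5 cube at (4.5, 1) contributes its full rectangle (area 376.00 mm²); Taking the union: only the 16×23.5 cube at (4.5, 1) is present, so the union is just that shape — area = 376.00 mm². So its area = 376.00 mm². Layer 16 (z = 3.84): the r=6.5 cylinder contributes a regular 16-gon of circumradius 6.5 (area = (16/2)·6.500²·sin(360°/16) = 129.35 mm²); the cube at (4.5, 1) is not intersected at this z (z outside [4, 23]); Merging all regions: only the r=6.5 cylinder is present, so the union is just that shape — area = 129.35 mm². So its area = 129.35 mm². Layer 29 is larger (376.00 vs 129.35 mm²).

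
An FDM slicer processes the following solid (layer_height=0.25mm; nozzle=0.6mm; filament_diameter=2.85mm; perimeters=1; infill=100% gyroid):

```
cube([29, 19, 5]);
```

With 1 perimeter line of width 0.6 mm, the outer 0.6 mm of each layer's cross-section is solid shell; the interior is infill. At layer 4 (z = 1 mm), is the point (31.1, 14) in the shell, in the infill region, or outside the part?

At z = 1 mm: the 29×19 cube contributes its full rectangle. Overall, the cross-section is a single solid region. The nearest boundary edge runs (29.00, 0.00)→(29.00, 19.00); distance from the point to it = 2.10 mm. The point is not inside any of the regions above, so it lies outside the cross-section (2.10 mm from the nearest boundary).

outside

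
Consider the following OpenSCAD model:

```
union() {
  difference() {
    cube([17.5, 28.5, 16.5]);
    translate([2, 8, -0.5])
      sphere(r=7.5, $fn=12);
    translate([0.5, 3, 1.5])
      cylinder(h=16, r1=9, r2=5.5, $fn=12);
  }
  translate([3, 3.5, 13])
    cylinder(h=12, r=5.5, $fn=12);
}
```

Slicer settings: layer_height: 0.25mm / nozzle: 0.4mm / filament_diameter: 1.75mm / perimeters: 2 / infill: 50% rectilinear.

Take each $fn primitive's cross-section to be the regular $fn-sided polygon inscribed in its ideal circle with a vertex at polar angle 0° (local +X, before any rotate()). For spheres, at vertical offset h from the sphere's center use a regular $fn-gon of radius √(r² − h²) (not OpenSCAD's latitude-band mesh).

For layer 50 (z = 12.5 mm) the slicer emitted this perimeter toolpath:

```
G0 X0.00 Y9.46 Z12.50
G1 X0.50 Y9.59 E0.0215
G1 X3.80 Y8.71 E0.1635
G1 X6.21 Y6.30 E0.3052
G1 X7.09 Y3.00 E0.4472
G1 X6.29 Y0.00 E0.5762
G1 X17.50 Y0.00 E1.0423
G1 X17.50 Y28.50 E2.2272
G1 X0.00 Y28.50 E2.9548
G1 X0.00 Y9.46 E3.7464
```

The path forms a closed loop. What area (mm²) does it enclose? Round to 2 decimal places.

Apply the shoelace formula to the sequence of (X, Y) vertices; enclosed area = 442.81 mm².

442.81 mm²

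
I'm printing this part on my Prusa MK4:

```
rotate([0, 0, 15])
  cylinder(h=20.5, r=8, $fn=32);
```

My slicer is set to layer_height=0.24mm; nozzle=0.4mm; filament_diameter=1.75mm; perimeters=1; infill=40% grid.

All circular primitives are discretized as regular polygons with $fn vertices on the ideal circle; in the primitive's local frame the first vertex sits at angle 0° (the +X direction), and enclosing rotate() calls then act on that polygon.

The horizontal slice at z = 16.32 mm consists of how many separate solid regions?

1

At z = 16.32 mm: the cylinder: section is a regular 32-gon, circumradius r=8; (whole slice rotated 15° about Z — lengths, areas and connectivity unchanged). The result has 1 disconnected region.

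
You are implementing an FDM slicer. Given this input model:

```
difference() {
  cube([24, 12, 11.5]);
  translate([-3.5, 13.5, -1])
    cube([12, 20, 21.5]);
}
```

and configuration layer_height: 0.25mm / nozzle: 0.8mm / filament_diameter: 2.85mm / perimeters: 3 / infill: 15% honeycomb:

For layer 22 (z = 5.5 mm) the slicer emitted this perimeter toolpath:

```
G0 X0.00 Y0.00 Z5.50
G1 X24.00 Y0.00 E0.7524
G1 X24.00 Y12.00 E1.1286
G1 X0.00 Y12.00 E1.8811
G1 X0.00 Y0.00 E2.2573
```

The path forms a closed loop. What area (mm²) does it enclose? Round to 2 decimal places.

288.00 mm²

Apply the shoelace formula to the sequence of (X, Y) vertices; enclosed area = 288.00 mm².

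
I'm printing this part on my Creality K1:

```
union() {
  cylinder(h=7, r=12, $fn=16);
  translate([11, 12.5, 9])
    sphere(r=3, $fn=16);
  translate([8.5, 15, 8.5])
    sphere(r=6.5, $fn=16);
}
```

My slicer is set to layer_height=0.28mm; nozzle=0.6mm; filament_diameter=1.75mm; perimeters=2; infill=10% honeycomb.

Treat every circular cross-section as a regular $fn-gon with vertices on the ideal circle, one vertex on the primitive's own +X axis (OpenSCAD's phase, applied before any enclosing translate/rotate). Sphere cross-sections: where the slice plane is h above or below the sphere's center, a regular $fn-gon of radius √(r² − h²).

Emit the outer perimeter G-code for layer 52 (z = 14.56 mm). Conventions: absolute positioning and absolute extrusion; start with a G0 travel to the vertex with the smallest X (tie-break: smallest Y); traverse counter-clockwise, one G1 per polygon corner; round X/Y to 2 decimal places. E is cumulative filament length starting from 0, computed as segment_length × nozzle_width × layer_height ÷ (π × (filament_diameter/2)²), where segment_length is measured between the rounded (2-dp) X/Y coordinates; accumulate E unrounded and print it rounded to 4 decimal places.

At z = 14.56 mm: the cylinder does not reach this height (z outside [0, 7]); the sphere at (11, 12.5) is absent (|z−center|=5.560 > r=3); the sphere at (8.5, 15): section is a regular 16-gon, circumradius = √(r²−h²) = √(6.5²−6.06²) = 2.351; Taking the union: only the r=6.5 sphere at (8.5, 15) is present, so the union is just that shape — 1 connected region. The outline is a single polygon with 16 vertices. Extrusion per mm of travel: 0.6 × 0.28 / (π × 0.875²) = 0.069846. Accumulating E over each segment gives final E = 1.0243.

G0 X6.15 Y15.00 Z14.56
G1 X6.33 Y14.10 E0.0641
G1 X6.84 Y13.34 E0.1280
G1 X7.60 Y12.83 E0.1920
G1 X8.50 Y12.65 E0.2561
G1 X9.40 Y12.83 E0.3202
G1 X10.16 Y13.34 E0.3841
G1 X10.67 Y14.10 E0.4480
G1 X10.85 Y15.00 E0.5121
G1 X10.67 Y15.90 E0.5762
G1 X10.16 Y16.66 E0.6402
G1 X9.40 Y17.17 E0.7041
G1 X8.50 Y17.35 E0.7682
G1 X7.60 Y17.17 E0.8323
G1 X6.84 Y16.66 E0.8962
G1 X6.33 Y15.90 E0.9602
G1 X6.15 Y15.00 E1.0243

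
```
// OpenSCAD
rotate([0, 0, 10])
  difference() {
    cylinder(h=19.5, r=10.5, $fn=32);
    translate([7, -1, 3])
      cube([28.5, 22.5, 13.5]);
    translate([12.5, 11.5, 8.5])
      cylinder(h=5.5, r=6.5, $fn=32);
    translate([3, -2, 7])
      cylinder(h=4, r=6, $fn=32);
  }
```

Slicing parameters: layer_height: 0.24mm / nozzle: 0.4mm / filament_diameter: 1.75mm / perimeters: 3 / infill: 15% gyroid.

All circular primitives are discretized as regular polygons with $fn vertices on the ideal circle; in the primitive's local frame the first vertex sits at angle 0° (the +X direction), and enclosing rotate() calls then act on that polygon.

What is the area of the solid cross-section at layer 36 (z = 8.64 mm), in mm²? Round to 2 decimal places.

At z = 8.64 mm: the r=10.5 cylinder gives a regular 32-gon of circumradius 10.5 (constant along its height) (area = (32/2)·10.500²·sin(360°/32) = 344.14 mm²); the cube at (7, -1) is present — its section is the full 28.5×22.5 rectangle (area 641.25 mm²); the r=6.5 cylinder at (12.5, 11.5) contributes a regular 32-gon of circumradius 6.5 (area = (32/2)·6.500²·sin(360°/32) = 131.88 mm²); the r=6 cylinder at (3, -2) gives a regular 32-gon of circumradius 6 (constant along its height) (area = (32/2)·6.000²·sin(360°/32) = 112.37 mm²); Taking the first minus the rest: starting from the r=10.5 cylinder (344.14 mm²), the 28.5×22.5 cube at (7, -1) partially overlaps it — only the 22.13 mm² overlap (of its 641.25 mm²) is removed, clipping the outline; the r=6.5 cylinder at (12.5, 11.5) misses the remaining region (no effect); the r=6 cylinder at (3, -2) partially overlaps it — only the 108.22 mm² overlap (of its 112.37 mm²) is removed, clipping the outline — area = 213.78 mm²; (whole slice rotated 10° about Z — lengths, areas and connectivity unchanged). Overall, the cross-section is a single solid region. Net area = 213.78 mm².

213.78 mm²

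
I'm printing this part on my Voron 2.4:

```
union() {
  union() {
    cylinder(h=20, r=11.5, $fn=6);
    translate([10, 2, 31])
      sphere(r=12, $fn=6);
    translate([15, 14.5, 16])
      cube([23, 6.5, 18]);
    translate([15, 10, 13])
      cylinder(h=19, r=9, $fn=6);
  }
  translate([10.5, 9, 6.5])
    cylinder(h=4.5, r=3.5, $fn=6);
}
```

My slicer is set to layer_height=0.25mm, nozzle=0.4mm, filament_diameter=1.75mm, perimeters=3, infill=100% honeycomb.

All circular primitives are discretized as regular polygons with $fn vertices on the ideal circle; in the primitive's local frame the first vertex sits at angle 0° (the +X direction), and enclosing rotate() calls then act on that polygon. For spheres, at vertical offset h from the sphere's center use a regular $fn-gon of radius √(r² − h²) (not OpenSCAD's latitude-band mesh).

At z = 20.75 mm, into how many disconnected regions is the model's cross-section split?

At z = 20.75 mm: the cylinder is not intersected at this z (z outside [0, 20]); the sphere at (10, 2): section is a regular 6-gon, circumradius = √(r²−h²) = √(12²−10.25²) = 6.240; the 23×6.5 cube at (15, 14.5) contributes its full rectangle; the cylinder at (15, 10): section is a regular 6-gon, circumradius r=9; Taking the union: the regions partially overlap (shared area 47.18 mm²), so overlapping operands fuse into one piece — 1 connected region; the cylinder at (10.5, 9) is absent (z outside [6.5, 11]); Merging all regions: only the result so far is present, so the union is just that shape — 1 connected region. The result has 1 disconnected region.

1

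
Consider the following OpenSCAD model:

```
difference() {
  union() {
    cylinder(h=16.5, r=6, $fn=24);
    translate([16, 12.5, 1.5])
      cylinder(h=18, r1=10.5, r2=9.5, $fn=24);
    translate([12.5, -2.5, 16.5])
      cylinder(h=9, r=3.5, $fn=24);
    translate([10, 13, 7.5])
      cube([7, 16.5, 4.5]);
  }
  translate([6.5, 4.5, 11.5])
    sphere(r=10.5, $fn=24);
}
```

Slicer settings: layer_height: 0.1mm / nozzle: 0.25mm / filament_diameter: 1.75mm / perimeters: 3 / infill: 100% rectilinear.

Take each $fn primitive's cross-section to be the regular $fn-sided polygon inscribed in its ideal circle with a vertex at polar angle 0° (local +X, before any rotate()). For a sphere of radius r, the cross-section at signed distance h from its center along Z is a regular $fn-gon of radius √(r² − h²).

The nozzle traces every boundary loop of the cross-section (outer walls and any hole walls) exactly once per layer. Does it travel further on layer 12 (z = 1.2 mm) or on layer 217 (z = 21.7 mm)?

layer 12 (z = 1.2 mm)

Layer 12 (z = 1.2): the r=6 cylinder gives a regular 24-gon of circumradius 6 (constant along its height) (perimeter = 2·24·6.000·sin(180°/24) = 37.59 mm); the cone at (16, 12.5) is not intersected at this z (z outside [1.5, 19.5]); the cylinder at (12.5, -2.5) is not intersected at this z (z outside [16.5, 25.5]); the cube at (10, 13) is absent (z outside [7.5, 12]); Merging all regions: only the r=6 cylinder is present, so the union is just that shape — boundary = 37.59 mm; the r=10.5 sphere at (6.5, 4.5) slices to a regular 24-gon of circumradius 2.040 (√(r²−h²) with h=10.3 from center) (perimeter = 2·24·2.040·sin(180°/24) = 12.78 mm); Taking the first minus the rest: starting from the result so far, the r=10.5 sphere at (6.5, 4.5) partially overlaps it — only the 0.06 mm² overlap (of its 12.92 mm²) is removed, clipping the outline — boundary = 37.61 mm. So its perimeter = 37.61 mm. Layer 217 (z = 21.7): the cylinder is not intersected at this z (z outside [0, 16.5]); the cone at (16, 12.5) is not intersected at this z (z outside [1.5, 19.5]); the r=3.5 cylinder at (12.5, -2.5) gives a regular 24-gon of circumradius 3.5 (constant along its height) (perimeter = 2·24·3.500·sin(180°/24) = 21.93 mm); the cube at (10, 13) is not intersected at this z (z outside [7.5, 12]); Combining (union): only the r=3.5 cylinder at (12.5, -2.5) is present, so the union is just that shape — boundary = 21.93 mm; the r=10.5 sphere at (6.5, 4.5) contributes a regular 24-gon of circumradius √(10.5²−10.2²) = 2.492 (perimeter = 2·24·2.492·sin(180°/24) = 15.61 mm); Subtracting the remaining from the first: starting from that combined region, the r=10.5 sphere at (6.5, 4.5) misses the remaining region (no effect) — boundary = 21.93 mm. So its perimeter = 21.93 mm. Layer 12 is larger (37.61 vs 21.93 mm).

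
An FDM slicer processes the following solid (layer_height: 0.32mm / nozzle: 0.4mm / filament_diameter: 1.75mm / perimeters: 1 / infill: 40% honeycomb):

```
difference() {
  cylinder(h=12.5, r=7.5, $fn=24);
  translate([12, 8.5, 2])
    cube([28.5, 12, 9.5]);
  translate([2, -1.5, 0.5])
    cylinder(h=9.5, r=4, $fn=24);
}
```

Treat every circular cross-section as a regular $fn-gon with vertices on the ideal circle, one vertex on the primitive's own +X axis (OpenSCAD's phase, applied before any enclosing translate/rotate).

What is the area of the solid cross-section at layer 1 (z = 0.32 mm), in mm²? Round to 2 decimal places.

At z = 0.32 mm: the r=7.5 cylinder gives a regular 24-gon of circumradius 7.5 (constant along its height) (area = (24/2)·7.500²·sin(360°/24) = 174.70 mm²); the cube at (12, 8.5) is not intersected at this z (z outside [2, 11.5]); the cylinder at (2, -1.5) is absent (z outside [0.5, 10]); After the difference (first − rest): none of the subtracted shapes is present at this height, so the r=7.5 cylinder is unchanged — area = 174.70 mm². Overall, the cross-section is a single solid region. Net area = 174.70 mm².

174.70 mm²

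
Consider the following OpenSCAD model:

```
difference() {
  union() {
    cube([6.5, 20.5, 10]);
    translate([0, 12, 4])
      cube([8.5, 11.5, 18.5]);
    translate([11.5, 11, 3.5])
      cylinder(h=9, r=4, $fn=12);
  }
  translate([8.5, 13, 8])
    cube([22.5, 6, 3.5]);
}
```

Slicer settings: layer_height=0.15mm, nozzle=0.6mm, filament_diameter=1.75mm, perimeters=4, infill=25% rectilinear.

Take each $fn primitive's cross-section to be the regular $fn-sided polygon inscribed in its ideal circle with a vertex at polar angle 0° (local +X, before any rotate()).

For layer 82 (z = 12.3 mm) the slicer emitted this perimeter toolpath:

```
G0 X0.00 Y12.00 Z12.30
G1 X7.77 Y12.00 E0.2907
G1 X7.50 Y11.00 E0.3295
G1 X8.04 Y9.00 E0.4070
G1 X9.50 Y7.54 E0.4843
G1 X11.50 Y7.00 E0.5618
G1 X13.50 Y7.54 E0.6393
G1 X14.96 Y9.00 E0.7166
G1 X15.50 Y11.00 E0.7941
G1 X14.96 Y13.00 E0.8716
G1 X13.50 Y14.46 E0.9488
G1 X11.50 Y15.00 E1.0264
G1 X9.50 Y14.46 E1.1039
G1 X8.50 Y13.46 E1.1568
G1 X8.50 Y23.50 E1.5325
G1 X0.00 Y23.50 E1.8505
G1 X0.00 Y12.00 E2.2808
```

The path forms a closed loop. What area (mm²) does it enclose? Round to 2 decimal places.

Apply the shoelace formula to the sequence of (X, Y) vertices; enclosed area = 144.99 mm².

144.99 mm²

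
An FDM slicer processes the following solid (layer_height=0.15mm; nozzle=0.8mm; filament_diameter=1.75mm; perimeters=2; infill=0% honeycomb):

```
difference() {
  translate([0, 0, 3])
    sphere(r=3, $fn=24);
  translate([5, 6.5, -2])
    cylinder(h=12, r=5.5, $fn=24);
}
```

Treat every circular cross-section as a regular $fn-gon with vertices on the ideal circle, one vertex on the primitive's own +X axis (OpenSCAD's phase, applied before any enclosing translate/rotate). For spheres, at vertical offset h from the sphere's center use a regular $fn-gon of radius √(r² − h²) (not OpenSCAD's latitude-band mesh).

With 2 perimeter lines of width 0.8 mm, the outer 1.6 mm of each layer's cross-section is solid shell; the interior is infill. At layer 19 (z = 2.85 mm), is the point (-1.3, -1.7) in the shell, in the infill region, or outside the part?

shell

At z = 2.85 mm: the r=3 sphere contributes a regular 24-gon of circumradius √(3²−0.15²) = 2.996; the r=5.5 cylinder at (5, 6.5) gives a regular 24-gon of circumradius 5.5 (constant along its height); Subtracting the remaining from the first: starting from the r=3 sphere, the r=5.5 cylinder at (5, 6.5) partially overlaps it — only the 0.33 mm² overlap (of its 93.95 mm²) is removed, clipping the outline — 1 connected region. Overall, the cross-section is a single solid region. The nearest boundary edge runs (-1.50, -2.59)→(-2.12, -2.12); distance from the point to it = 0.83 mm. The point is inside the cross-section, 0.83 mm from the nearest boundary — within the 1.6 mm shell band (2 × 0.8).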